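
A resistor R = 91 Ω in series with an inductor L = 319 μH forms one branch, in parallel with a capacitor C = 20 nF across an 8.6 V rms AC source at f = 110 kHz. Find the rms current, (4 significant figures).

86.65 mA

ω = 2πf = 691200 rad/s
X_L = ωL = 220.5 Ω
X_C = 1/(ωC) = 72.34 Ω
Branch 1 (R+jX_L): Z₁ = 91.00 + j220.5 Ω, |Z₁| = 238.5 Ω
Branch 2 (−jX_C): Z₂ = −j72.34 Ω
Parallel: Z = Z₁Z₂/(Z₁+Z₂), |Z| = 99.25 Ω, ∠Z = -80.87°
I = V/|Z| = 8.6/99.25 = 86.65 mA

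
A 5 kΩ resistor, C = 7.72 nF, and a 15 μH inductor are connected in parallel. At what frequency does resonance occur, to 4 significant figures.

467.7 kHz

ω₀ = 1/√(LC) = 1/√(1.5e-05 × 7.72e-09) = 2.939e+06 rad/s
f₀ = ω₀/(2π) = 467.7 kHz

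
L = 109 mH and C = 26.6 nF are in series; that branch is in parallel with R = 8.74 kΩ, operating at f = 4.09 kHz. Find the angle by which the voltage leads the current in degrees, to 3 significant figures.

ω = 2πf = 25700 rad/s
X_L = ωL = 2800 Ω
X_C = 1/(ωC) = 1460 Ω
Branch 1: Z₁ = R = 8740 Ω
Branch 2 (series LC): Z₂ = j(X_L − X_C) = j1340 Ω
Parallel: Z = Z₁Z₂/(Z₁+Z₂), |Z| = 1320 Ω, ∠Z = 81.3°

81.3°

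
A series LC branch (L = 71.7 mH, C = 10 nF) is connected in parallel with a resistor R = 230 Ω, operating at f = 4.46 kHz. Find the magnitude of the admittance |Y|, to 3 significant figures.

4.39 mS

ω = 2πf = 28020 rad/s
X_L = ωL = 2010 Ω
X_C = 1/(ωC) = 3570 Ω
Branch 1: Z₁ = R = 230 Ω
Branch 2 (series LC): Z₂ = j(X_L − X_C) = −j1560 Ω
Parallel: Z = Z₁Z₂/(Z₁+Z₂), |Z| = 228 Ω, ∠Z = -8.39°
|Y| = 1/|Z| = 4.39 mS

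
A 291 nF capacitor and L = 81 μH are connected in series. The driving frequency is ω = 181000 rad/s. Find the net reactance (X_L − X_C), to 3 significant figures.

-4.32 Ω

X_L = ωL = 14.7 Ω
X_C = 1/(ωC) = 19.0 Ω
X = 14.7 − 19.0 = -4.32 Ω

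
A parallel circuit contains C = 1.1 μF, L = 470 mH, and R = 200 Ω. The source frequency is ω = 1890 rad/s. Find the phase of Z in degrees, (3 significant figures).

-10.8°

X_L = ωL = 888 Ω
X_C = 1/(ωC) = 481 Ω
Parallel: admittances add. Y = 1/R + 1/(jωL) + jωC
Y = (0.00500 + j0.000953) S
|Y| = 0.00509 S → |Z| = 1/|Y| = 196 Ω, ∠Z = −∠Y = -10.8°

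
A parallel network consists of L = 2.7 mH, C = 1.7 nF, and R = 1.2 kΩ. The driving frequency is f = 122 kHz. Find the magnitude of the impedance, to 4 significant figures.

ω = 2πf = 766500 rad/s
X_L = ωL = 2070 Ω
X_C = 1/(ωC) = 767.4 Ω
Parallel: admittances add. Y = 1/R + 1/(jωL) + jωC
Y = (0.0008333 + j0.0008200) S
|Y| = 0.001169 S → |Z| = 1/|Y| = 855.4 Ω, ∠Z = −∠Y = -44.54°

855.4 Ω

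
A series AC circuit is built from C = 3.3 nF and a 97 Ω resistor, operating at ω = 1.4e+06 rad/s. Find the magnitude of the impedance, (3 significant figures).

237 Ω

X_C = 1/(ωC) = 216 Ω
Z = 97.0 − j216 Ω
|Z| = √(97.0² + 216²) = 237 Ω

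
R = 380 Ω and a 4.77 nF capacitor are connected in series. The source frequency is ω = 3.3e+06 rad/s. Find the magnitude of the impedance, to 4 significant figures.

385.3 Ω

X_C = 1/(ωC) = 63.53 Ω
Z = 380.0 − j63.53 Ω
|Z| = √(380.0² + 63.53²) = 385.3 Ω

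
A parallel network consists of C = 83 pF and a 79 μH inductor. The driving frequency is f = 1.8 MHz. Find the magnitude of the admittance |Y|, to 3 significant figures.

ω = 2πf = 1.131e+07 rad/s
X_L = ωL = 893 Ω
X_C = 1/(ωC) = 1070 Ω
Parallel: admittances add. Y = 1/(jωL) + jωC
Y = (0 − j0.000181) S
|Y| = 0.000181 S → |Z| = 1/|Y| = 5540 Ω, ∠Z = −∠Y = 90.0°

181 μS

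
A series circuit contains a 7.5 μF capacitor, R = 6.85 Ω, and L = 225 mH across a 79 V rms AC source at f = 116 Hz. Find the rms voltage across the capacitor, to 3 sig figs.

717 V

ω = 2πf = 728.8 rad/s
X_L = ωL = 164 Ω
X_C = 1/(ωC) = 183 Ω
Net reactance X = X_L − X_C = -18.9 Ω
Z = 6.85 − j18.9 Ω
|Z| = √(6.85² + 18.9²) = 20.1 Ω
I = V/|Z| = 3.92 A
V_C = I·|Z_C| = 3.92 × 183 = 717 V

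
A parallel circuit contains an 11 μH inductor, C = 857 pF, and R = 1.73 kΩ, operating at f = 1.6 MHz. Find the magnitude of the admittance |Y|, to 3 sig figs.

719 μS

ω = 2πf = 1.005e+07 rad/s
X_L = ωL = 111 Ω
X_C = 1/(ωC) = 116 Ω
Parallel: admittances add. Y = 1/R + 1/(jωL) + jωC
Y = (0.000578 − j0.000427) S
|Y| = 0.000719 S → |Z| = 1/|Y| = 1390 Ω, ∠Z = −∠Y = 36.5°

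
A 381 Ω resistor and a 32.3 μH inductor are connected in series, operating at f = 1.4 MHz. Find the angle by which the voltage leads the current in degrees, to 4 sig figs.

ω = 2πf = 8.796e+06 rad/s
X_L = ωL = 284.1 Ω
Z = 381.0 + j284.1 Ω
|Z| = √(381.0² + 284.1²) = 475.3 Ω
∠Z = arctan(284.1/381.0) = 36.71°

36.71°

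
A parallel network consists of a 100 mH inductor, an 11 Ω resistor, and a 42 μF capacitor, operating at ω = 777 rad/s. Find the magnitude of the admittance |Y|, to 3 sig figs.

X_L = ωL = 77.7 Ω
X_C = 1/(ωC) = 30.6 Ω
Parallel: admittances add. Y = 1/R + 1/(jωL) + jωC
Y = (0.0909 + j0.0198) S
|Y| = 0.0930 S → |Z| = 1/|Y| = 10.7 Ω, ∠Z = −∠Y = -12.3°

93.0 mS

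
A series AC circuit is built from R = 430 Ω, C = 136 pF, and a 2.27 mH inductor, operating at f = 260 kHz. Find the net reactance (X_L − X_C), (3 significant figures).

-793 Ω

ω = 2πf = 1.634e+06 rad/s
X_L = ωL = 3710 Ω
X_C = 1/(ωC) = 4500 Ω
X = 3710 − 4500 = -793 Ω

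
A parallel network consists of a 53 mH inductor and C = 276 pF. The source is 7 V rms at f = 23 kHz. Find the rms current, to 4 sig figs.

634.7 μA

ω = 2πf = 144500 rad/s
X_L = ωL = 7659 Ω
X_C = 1/(ωC) = 25070 Ω
Parallel: admittances add. Y = 1/(jωL) + jωC
Y = (0 − j9.068e-05) S
|Y| = 9.068e-05 S → |Z| = 1/|Y| = 11030 Ω, ∠Z = −∠Y = 90.00°
I = V/|Z| = 7/11030 = 634.7 μA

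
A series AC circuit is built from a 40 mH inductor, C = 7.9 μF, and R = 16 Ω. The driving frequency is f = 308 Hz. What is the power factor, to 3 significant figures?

ω = 2πf = 1935 rad/s
X_L = ωL = 77.4 Ω
X_C = 1/(ωC) = 65.4 Ω
Net reactance X = X_L − X_C = 12.0 Ω
Z = 16.0 + j12.0 Ω
|Z| = √(16.0² + 12.0²) = 20.0 Ω
∠Z = arctan(12.0/16.0) = 36.9°
cos φ = cos(36.9°) = 0.800

0.800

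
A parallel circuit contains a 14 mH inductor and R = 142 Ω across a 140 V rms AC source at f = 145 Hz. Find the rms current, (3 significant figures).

11.0 A

ω = 2πf = 911.1 rad/s
X_L = ωL = 12.8 Ω
Parallel: admittances add. Y = 1/R + 1/(jωL)
Y = (0.00704 − j0.0784) S
|Y| = 0.0787 S → |Z| = 1/|Y| = 12.7 Ω, ∠Z = −∠Y = 84.9°
I = V/|Z| = 140/12.7 = 11.0 A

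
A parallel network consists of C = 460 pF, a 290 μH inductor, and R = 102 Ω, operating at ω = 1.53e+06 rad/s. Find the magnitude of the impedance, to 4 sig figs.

X_L = ωL = 443.7 Ω
X_C = 1/(ωC) = 1421 Ω
Parallel: admittances add. Y = 1/R + 1/(jωL) + jωC
Y = (0.009804 − j0.001550) S
|Y| = 0.009926 S → |Z| = 1/|Y| = 100.7 Ω, ∠Z = −∠Y = 8.984°

100.7 Ω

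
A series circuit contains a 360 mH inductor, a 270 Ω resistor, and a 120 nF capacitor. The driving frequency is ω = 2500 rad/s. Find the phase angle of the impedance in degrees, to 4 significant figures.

-83.67°

X_L = ωL = 900.0 Ω
X_C = 1/(ωC) = 3333 Ω
Net reactance X = X_L − X_C = -2433 Ω
Z = 270.0 − j2433 Ω
|Z| = √(270.0² + 2433²) = 2448 Ω
∠Z = arctan(-2433/270.0) = -83.67°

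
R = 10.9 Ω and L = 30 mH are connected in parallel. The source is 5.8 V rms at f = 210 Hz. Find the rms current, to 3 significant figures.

ω = 2πf = 1319 rad/s
X_L = ωL = 39.6 Ω
Parallel: admittances add. Y = 1/R + 1/(jωL)
Y = (0.0917 − j0.0253) S
|Y| = 0.0952 S → |Z| = 1/|Y| = 10.5 Ω, ∠Z = −∠Y = 15.4°
I = V/|Z| = 5.8/10.5 = 552 mA

552 mA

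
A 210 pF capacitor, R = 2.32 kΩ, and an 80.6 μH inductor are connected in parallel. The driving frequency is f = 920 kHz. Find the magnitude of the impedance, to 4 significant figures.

973.5 Ω

ω = 2πf = 5.781e+06 rad/s
X_L = ωL = 465.9 Ω
X_C = 1/(ωC) = 823.8 Ω
Parallel: admittances add. Y = 1/R + 1/(jωL) + jωC
Y = (0.0004310 − j0.0009324) S
|Y| = 0.001027 S → |Z| = 1/|Y| = 973.5 Ω, ∠Z = −∠Y = 65.19°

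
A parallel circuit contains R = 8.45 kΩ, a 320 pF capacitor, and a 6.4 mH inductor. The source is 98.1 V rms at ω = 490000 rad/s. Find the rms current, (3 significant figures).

X_L = ωL = 3140 Ω
X_C = 1/(ωC) = 6380 Ω
Parallel: admittances add. Y = 1/R + 1/(jωL) + jωC
Y = (0.000118 − j0.000162) S
|Y| = 0.000201 S → |Z| = 1/|Y| = 4980 Ω, ∠Z = −∠Y = 53.9°
I = V/|Z| = 98.1/4980 = 19.7 mA

19.7 mA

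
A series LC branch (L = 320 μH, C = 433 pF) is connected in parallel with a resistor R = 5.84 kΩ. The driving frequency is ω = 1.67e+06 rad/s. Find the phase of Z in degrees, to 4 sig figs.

-81.73°

X_L = ωL = 534.4 Ω
X_C = 1/(ωC) = 1383 Ω
Branch 1: Z₁ = R = 5840 Ω
Branch 2 (series LC): Z₂ = j(X_L − X_C) = −j848.5 Ω
Parallel: Z = Z₁Z₂/(Z₁+Z₂), |Z| = 839.7 Ω, ∠Z = -81.73°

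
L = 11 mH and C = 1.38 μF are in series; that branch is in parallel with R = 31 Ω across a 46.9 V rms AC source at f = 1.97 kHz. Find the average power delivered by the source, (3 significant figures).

ω = 2πf = 12380 rad/s
X_L = ωL = 136 Ω
X_C = 1/(ωC) = 58.5 Ω
Branch 1: Z₁ = R = 31.0 Ω
Branch 2 (series LC): Z₂ = j(X_L − X_C) = j77.6 Ω
Parallel: Z = Z₁Z₂/(Z₁+Z₂), |Z| = 28.8 Ω, ∠Z = 21.8°
I = V/|Z| = 1.63 A
P = VI cos φ = 46.9 × 1.63 × cos(21.8°) = 71.0 W

71.0 W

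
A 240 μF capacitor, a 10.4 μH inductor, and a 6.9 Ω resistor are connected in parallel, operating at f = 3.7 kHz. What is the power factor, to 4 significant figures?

0.09990

ω = 2πf = 23250 rad/s
X_L = ωL = 0.2418 Ω
X_C = 1/(ωC) = 0.1792 Ω
Parallel: admittances add. Y = 1/R + 1/(jωL) + jωC
Y = (0.1449 + j1.443) S
|Y| = 1.451 S → |Z| = 1/|Y| = 0.6893 Ω, ∠Z = −∠Y = -84.27°
cos φ = cos(-84.27°) = 0.09990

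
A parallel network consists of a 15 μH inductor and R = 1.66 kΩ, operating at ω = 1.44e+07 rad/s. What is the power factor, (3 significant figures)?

X_L = ωL = 216 Ω
Parallel: admittances add. Y = 1/R + 1/(jωL)
Y = (0.000602 − j0.00463) S
|Y| = 0.00467 S → |Z| = 1/|Y| = 214 Ω, ∠Z = −∠Y = 82.6°
cos φ = cos(82.6°) = 0.129

0.129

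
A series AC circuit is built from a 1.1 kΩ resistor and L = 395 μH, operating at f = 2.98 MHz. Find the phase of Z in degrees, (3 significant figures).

81.5°

ω = 2πf = 1.872e+07 rad/s
X_L = ωL = 7400 Ω
Z = 1100 + j7400 Ω
|Z| = √(1100² + 7400²) = 7480 Ω
∠Z = arctan(7400/1100) = 81.5°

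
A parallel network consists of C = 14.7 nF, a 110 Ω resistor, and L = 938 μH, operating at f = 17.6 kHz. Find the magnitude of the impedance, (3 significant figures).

82.5 Ω

ω = 2πf = 110600 rad/s
X_L = ωL = 104 Ω
X_C = 1/(ωC) = 615 Ω
Parallel: admittances add. Y = 1/R + 1/(jωL) + jωC
Y = (0.00909 − j0.00802) S
|Y| = 0.0121 S → |Z| = 1/|Y| = 82.5 Ω, ∠Z = −∠Y = 41.4°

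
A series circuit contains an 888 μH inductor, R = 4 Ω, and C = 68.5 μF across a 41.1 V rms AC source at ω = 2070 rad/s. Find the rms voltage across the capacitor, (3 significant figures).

X_L = ωL = 1.84 Ω
X_C = 1/(ωC) = 7.05 Ω
Net reactance X = X_L − X_C = -5.21 Ω
Z = 4.00 − j5.21 Ω
|Z| = √(4.00² + 5.21²) = 6.57 Ω
I = V/|Z| = 6.25 A
V_C = I·|Z_C| = 6.25 × 7.05 = 44.1 V

44.1 V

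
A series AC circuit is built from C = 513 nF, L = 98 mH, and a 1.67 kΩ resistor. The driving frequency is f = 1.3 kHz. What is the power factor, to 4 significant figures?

0.9478

ω = 2πf = 8168 rad/s
X_L = ωL = 800.5 Ω
X_C = 1/(ωC) = 238.6 Ω
Net reactance X = X_L − X_C = 561.8 Ω
Z = 1670 + j561.8 Ω
|Z| = √(1670² + 561.8²) = 1762 Ω
∠Z = arctan(561.8/1670) = 18.59°
cos φ = cos(18.59°) = 0.9478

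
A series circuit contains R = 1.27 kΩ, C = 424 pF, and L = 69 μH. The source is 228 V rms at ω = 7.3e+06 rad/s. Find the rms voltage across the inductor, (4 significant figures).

89.53 V

X_L = ωL = 503.7 Ω
X_C = 1/(ωC) = 323.1 Ω
Net reactance X = X_L − X_C = 180.6 Ω
Z = 1270 + j180.6 Ω
|Z| = √(1270² + 180.6²) = 1283 Ω
I = V/|Z| = 177.7 mA
V_L = I·|Z_L| = 0.1777 × 503.7 = 89.53 V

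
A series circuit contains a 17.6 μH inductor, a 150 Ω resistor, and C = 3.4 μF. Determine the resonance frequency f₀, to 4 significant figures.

ω₀ = 1/√(LC) = 1/√(1.76e-05 × 3.4e-06) = 129300 rad/s
f₀ = ω₀/(2π) = 20.57 kHz

20.57 kHz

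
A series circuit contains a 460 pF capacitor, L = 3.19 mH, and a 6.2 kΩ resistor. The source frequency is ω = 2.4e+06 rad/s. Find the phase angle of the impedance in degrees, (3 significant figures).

X_L = ωL = 7660 Ω
X_C = 1/(ωC) = 906 Ω
Net reactance X = X_L − X_C = 6750 Ω
Z = 6200 + j6750 Ω
|Z| = √(6200² + 6750²) = 9170 Ω
∠Z = arctan(6750/6200) = 47.4°

47.4°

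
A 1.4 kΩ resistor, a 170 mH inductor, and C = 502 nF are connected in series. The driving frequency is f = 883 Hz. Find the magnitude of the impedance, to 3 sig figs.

1520 Ω

ω = 2πf = 5548 rad/s
X_L = ωL = 943 Ω
X_C = 1/(ωC) = 359 Ω
Net reactance X = X_L − X_C = 584 Ω
Z = 1400 + j584 Ω
|Z| = √(1400² + 584²) = 1520 Ω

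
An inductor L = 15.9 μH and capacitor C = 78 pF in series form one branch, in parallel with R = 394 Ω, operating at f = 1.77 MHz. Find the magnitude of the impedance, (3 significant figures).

365 Ω

ω = 2πf = 1.112e+07 rad/s
X_L = ωL = 177 Ω
X_C = 1/(ωC) = 1150 Ω
Branch 1: Z₁ = R = 394 Ω
Branch 2 (series LC): Z₂ = j(X_L − X_C) = −j976 Ω
Parallel: Z = Z₁Z₂/(Z₁+Z₂), |Z| = 365 Ω, ∠Z = -22.0°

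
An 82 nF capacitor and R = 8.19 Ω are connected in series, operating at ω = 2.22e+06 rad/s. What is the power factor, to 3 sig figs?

0.830

X_C = 1/(ωC) = 5.49 Ω
Z = 8.19 − j5.49 Ω
|Z| = √(8.19² + 5.49²) = 9.86 Ω
∠Z = arctan(-5.49/8.19) = -33.9°
cos φ = cos(-33.9°) = 0.830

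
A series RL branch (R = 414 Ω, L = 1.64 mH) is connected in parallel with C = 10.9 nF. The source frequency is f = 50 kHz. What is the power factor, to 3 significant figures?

ω = 2πf = 314200 rad/s
X_L = ωL = 515 Ω
X_C = 1/(ωC) = 292 Ω
Branch 1 (R+jX_L): Z₁ = 414 + j515 Ω, |Z₁| = 661 Ω
Branch 2 (−jX_C): Z₂ = −j292 Ω
Parallel: Z = Z₁Z₂/(Z₁+Z₂), |Z| = 410 Ω, ∠Z = -67.1°
cos φ = cos(-67.1°) = 0.389

0.389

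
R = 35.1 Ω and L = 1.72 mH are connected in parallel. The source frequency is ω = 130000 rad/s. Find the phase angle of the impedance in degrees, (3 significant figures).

8.92°

X_L = ωL = 224 Ω
Parallel: admittances add. Y = 1/R + 1/(jωL)
Y = (0.0285 − j0.00447) S
|Y| = 0.0288 S → |Z| = 1/|Y| = 34.7 Ω, ∠Z = −∠Y = 8.92°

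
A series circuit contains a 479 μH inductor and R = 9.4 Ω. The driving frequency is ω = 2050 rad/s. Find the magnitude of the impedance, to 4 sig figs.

9.451 Ω

X_L = ωL = 0.9819 Ω
Z = 9.400 + j0.9819 Ω
|Z| = √(9.400² + 0.9819²) = 9.451 Ω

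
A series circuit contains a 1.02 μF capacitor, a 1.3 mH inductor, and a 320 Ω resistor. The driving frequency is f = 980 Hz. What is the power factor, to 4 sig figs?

ω = 2πf = 6158 rad/s
X_L = ωL = 8.005 Ω
X_C = 1/(ωC) = 159.2 Ω
Net reactance X = X_L − X_C = -151.2 Ω
Z = 320.0 − j151.2 Ω
|Z| = √(320.0² + 151.2²) = 353.9 Ω
∠Z = arctan(-151.2/320.0) = -25.29°
cos φ = cos(-25.29°) = 0.9041

0.9041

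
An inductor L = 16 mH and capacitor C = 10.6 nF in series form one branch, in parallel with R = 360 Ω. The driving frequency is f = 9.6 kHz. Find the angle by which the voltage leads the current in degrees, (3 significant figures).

ω = 2πf = 60320 rad/s
X_L = ωL = 965 Ω
X_C = 1/(ωC) = 1560 Ω
Branch 1: Z₁ = R = 360 Ω
Branch 2 (series LC): Z₂ = j(X_L − X_C) = −j599 Ω
Parallel: Z = Z₁Z₂/(Z₁+Z₂), |Z| = 309 Ω, ∠Z = -31.0°

-31.0°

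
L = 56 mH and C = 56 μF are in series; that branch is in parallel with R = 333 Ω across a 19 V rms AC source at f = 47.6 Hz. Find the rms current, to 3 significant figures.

446 mA

ω = 2πf = 299.1 rad/s
X_L = ωL = 16.7 Ω
X_C = 1/(ωC) = 59.7 Ω
Branch 1: Z₁ = R = 333 Ω
Branch 2 (series LC): Z₂ = j(X_L − X_C) = −j43.0 Ω
Parallel: Z = Z₁Z₂/(Z₁+Z₂), |Z| = 42.6 Ω, ∠Z = -82.6°
I = V/|Z| = 19/42.6 = 446 mA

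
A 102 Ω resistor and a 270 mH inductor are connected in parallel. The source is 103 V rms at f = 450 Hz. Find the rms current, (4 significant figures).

ω = 2πf = 2827 rad/s
X_L = ωL = 763.4 Ω
Parallel: admittances add. Y = 1/R + 1/(jωL)
Y = (0.009804 − j0.001310) S
|Y| = 0.009891 S → |Z| = 1/|Y| = 101.1 Ω, ∠Z = −∠Y = 7.610°
I = V/|Z| = 103/101.1 = 1.019 A

1.019 A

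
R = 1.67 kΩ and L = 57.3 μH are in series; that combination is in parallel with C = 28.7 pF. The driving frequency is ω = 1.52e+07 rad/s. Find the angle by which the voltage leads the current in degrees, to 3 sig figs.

X_L = ωL = 871 Ω
X_C = 1/(ωC) = 2290 Ω
Branch 1 (R+jX_L): Z₁ = 1670 + j871 Ω, |Z₁| = 1880 Ω
Branch 2 (−jX_C): Z₂ = −j2290 Ω
Parallel: Z = Z₁Z₂/(Z₁+Z₂), |Z| = 1970 Ω, ∠Z = -22.1°

-22.1°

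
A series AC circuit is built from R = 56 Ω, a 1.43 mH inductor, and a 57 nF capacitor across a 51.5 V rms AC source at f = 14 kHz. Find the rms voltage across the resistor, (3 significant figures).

ω = 2πf = 87960 rad/s
X_L = ωL = 126 Ω
X_C = 1/(ωC) = 199 Ω
Net reactance X = X_L − X_C = -73.7 Ω
Z = 56.0 − j73.7 Ω
|Z| = √(56.0² + 73.7²) = 92.5 Ω
I = V/|Z| = 557 mA
V_R = I·|Z_R| = 0.557 × 56.0 = 31.2 V

31.2 V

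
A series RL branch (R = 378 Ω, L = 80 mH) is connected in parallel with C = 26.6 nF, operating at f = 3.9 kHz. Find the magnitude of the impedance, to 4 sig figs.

5377 Ω

ω = 2πf = 24500 rad/s
X_L = ωL = 1960 Ω
X_C = 1/(ωC) = 1534 Ω
Branch 1 (R+jX_L): Z₁ = 378.0 + j1960 Ω, |Z₁| = 1996 Ω
Branch 2 (−jX_C): Z₂ = −j1534 Ω
Parallel: Z = Z₁Z₂/(Z₁+Z₂), |Z| = 5377 Ω, ∠Z = -59.34°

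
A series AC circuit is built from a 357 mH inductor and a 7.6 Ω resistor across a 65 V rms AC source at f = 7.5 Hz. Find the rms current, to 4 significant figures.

ω = 2πf = 47.12 rad/s
X_L = ωL = 16.82 Ω
Z = 7.600 + j16.82 Ω
|Z| = √(7.600² + 16.82²) = 18.46 Ω
I = V/|Z| = 65/18.46 = 3.521 A

3.521 A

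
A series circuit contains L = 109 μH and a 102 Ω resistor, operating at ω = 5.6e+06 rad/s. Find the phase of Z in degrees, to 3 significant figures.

80.5°

X_L = ωL = 610 Ω
Z = 102 + j610 Ω
|Z| = √(102² + 610²) = 619 Ω
∠Z = arctan(610/102) = 80.5°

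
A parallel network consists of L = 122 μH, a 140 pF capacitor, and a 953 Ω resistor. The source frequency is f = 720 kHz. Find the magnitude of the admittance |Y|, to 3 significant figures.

1.58 mS

ω = 2πf = 4.524e+06 rad/s
X_L = ωL = 552 Ω
X_C = 1/(ωC) = 1580 Ω
Parallel: admittances add. Y = 1/R + 1/(jωL) + jωC
Y = (0.00105 − j0.00118) S
|Y| = 0.00158 S → |Z| = 1/|Y| = 634 Ω, ∠Z = −∠Y = 48.3°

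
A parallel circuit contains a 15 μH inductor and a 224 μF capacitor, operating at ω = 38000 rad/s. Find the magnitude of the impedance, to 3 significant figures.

0.148 Ω

X_L = ωL = 0.570 Ω
X_C = 1/(ωC) = 0.117 Ω
Parallel: admittances add. Y = 1/(jωL) + jωC
Y = (0 + j6.76) S
|Y| = 6.76 S → |Z| = 1/|Y| = 0.148 Ω, ∠Z = −∠Y = -90.0°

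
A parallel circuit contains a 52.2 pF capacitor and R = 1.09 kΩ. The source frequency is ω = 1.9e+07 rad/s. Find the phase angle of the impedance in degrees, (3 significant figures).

X_C = 1/(ωC) = 1010 Ω
Parallel: admittances add. Y = 1/R + jωC
Y = (0.000917 + j0.000992) S
|Y| = 0.00135 S → |Z| = 1/|Y| = 740 Ω, ∠Z = −∠Y = -47.2°

-47.2°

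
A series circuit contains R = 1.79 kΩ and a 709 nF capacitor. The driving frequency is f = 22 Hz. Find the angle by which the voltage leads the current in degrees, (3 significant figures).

ω = 2πf = 138.2 rad/s
X_C = 1/(ωC) = 10200 Ω
Z = 1790 − j10200 Ω
|Z| = √(1790² + 10200²) = 10400 Ω
∠Z = arctan(-10200/1790) = -80.0°

-80.0°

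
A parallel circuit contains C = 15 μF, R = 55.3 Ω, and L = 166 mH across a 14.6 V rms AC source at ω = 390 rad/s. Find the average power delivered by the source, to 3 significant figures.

3.85 W

X_L = ωL = 64.7 Ω
X_C = 1/(ωC) = 171 Ω
Parallel: admittances add. Y = 1/R + 1/(jωL) + jωC
Y = (0.0181 − j0.00960) S
|Y| = 0.0205 S → |Z| = 1/|Y| = 48.8 Ω, ∠Z = −∠Y = 28.0°
I = V/|Z| = 299 mA
P = VI cos φ = 14.6 × 0.299 × cos(28.0°) = 3.85 W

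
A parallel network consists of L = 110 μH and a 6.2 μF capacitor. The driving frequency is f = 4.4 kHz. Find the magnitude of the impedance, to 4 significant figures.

6.352 Ω

ω = 2πf = 27650 rad/s
X_L = ωL = 3.041 Ω
X_C = 1/(ωC) = 5.834 Ω
Parallel: admittances add. Y = 1/(jωL) + jωC
Y = (0 − j0.1574) S
|Y| = 0.1574 S → |Z| = 1/|Y| = 6.352 Ω, ∠Z = −∠Y = 90.00°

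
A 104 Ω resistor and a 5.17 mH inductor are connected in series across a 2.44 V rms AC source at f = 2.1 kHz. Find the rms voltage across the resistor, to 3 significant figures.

ω = 2πf = 13190 rad/s
X_L = ωL = 68.2 Ω
Z = 104 + j68.2 Ω
|Z| = √(104² + 68.2²) = 124 Ω
I = V/|Z| = 19.6 mA
V_R = I·|Z_R| = 0.0196 × 104 = 2.04 V

2.04 V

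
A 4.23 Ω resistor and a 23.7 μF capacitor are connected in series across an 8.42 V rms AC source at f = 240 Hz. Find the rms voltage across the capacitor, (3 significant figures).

ω = 2πf = 1508 rad/s
X_C = 1/(ωC) = 28.0 Ω
Z = 4.23 − j28.0 Ω
|Z| = √(4.23² + 28.0²) = 28.3 Ω
I = V/|Z| = 298 mA
V_C = I·|Z_C| = 0.298 × 28.0 = 8.33 V

8.33 V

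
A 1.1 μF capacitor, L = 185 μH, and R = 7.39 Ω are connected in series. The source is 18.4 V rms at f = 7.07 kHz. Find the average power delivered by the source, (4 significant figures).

12.23 W

ω = 2πf = 44420 rad/s
X_L = ωL = 8.218 Ω
X_C = 1/(ωC) = 20.46 Ω
Net reactance X = X_L − X_C = -12.25 Ω
Z = 7.390 − j12.25 Ω
|Z| = √(7.390² + 12.25²) = 14.30 Ω
∠Z = arctan(-12.25/7.390) = -58.89°
I = V/|Z| = 1.286 A
P = VI cos φ = 18.4 × 1.286 × cos(-58.89°) = 12.23 W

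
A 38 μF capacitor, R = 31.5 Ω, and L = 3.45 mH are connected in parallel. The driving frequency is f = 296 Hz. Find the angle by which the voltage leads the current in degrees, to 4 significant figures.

69.56°

ω = 2πf = 1860 rad/s
X_L = ωL = 6.416 Ω
X_C = 1/(ωC) = 14.15 Ω
Parallel: admittances add. Y = 1/R + 1/(jωL) + jωC
Y = (0.03175 − j0.08518) S
|Y| = 0.09090 S → |Z| = 1/|Y| = 11.00 Ω, ∠Z = −∠Y = 69.56°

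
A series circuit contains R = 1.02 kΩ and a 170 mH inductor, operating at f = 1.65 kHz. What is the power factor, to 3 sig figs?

ω = 2πf = 10370 rad/s
X_L = ωL = 1760 Ω
Z = 1020 + j1760 Ω
|Z| = √(1020² + 1760²) = 2040 Ω
∠Z = arctan(1760/1020) = 59.9°
cos φ = cos(59.9°) = 0.501

0.501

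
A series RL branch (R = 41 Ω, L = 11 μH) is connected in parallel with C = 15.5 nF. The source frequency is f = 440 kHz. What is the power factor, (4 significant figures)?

ω = 2πf = 2.765e+06 rad/s
X_L = ωL = 30.41 Ω
X_C = 1/(ωC) = 23.34 Ω
Branch 1 (R+jX_L): Z₁ = 41.00 + j30.41 Ω, |Z₁| = 51.05 Ω
Branch 2 (−jX_C): Z₂ = −j23.34 Ω
Parallel: Z = Z₁Z₂/(Z₁+Z₂), |Z| = 28.63 Ω, ∠Z = -63.22°
cos φ = cos(-63.22°) = 0.4505

0.4505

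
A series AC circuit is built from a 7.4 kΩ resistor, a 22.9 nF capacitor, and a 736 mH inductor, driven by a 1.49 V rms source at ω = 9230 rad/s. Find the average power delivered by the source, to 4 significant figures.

X_L = ωL = 6793 Ω
X_C = 1/(ωC) = 4731 Ω
Net reactance X = X_L − X_C = 2062 Ω
Z = 7400 + j2062 Ω
|Z| = √(7400² + 2062²) = 7682 Ω
∠Z = arctan(2062/7400) = 15.57°
I = V/|Z| = 194.0 μA
P = VI cos φ = 1.49 × 0.0001940 × cos(15.57°) = 278.4 μW

278.4 μW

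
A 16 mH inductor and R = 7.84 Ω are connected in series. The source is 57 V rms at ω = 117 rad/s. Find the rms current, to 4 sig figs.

7.072 A

X_L = ωL = 1.872 Ω
Z = 7.840 + j1.872 Ω
|Z| = √(7.840² + 1.872²) = 8.060 Ω
I = V/|Z| = 57/8.060 = 7.072 A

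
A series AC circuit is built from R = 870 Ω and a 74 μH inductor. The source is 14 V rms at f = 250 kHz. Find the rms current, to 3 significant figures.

16.0 mA

ω = 2πf = 1.571e+06 rad/s
X_L = ωL = 116 Ω
Z = 870 + j116 Ω
|Z| = √(870² + 116²) = 878 Ω
I = V/|Z| = 14/878 = 16.0 mA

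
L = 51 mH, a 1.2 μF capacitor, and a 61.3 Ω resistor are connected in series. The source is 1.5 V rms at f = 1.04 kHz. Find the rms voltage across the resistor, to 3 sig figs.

ω = 2πf = 6535 rad/s
X_L = ωL = 333 Ω
X_C = 1/(ωC) = 128 Ω
Net reactance X = X_L − X_C = 206 Ω
Z = 61.3 + j206 Ω
|Z| = √(61.3² + 206²) = 215 Ω
I = V/|Z| = 6.99 mA
V_R = I·|Z_R| = 0.00699 × 61.3 = 0.428 V

0.428 V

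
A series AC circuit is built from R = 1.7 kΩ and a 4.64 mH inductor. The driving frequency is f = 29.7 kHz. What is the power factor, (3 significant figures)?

ω = 2πf = 186600 rad/s
X_L = ωL = 866 Ω
Z = 1700 + j866 Ω
|Z| = √(1700² + 866²) = 1910 Ω
∠Z = arctan(866/1700) = 27.0°
cos φ = cos(27.0°) = 0.891

0.891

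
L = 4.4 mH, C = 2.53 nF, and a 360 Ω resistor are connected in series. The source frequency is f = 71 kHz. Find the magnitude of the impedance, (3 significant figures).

1140 Ω

ω = 2πf = 446100 rad/s
X_L = ωL = 1960 Ω
X_C = 1/(ωC) = 886 Ω
Net reactance X = X_L − X_C = 1080 Ω
Z = 360 + j1080 Ω
|Z| = √(360² + 1080²) = 1140 Ω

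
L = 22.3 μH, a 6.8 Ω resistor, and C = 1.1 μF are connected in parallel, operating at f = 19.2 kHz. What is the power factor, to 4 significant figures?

0.5240

ω = 2πf = 120600 rad/s
X_L = ωL = 2.690 Ω
X_C = 1/(ωC) = 7.536 Ω
Parallel: admittances add. Y = 1/R + 1/(jωL) + jωC
Y = (0.1471 − j0.2390) S
|Y| = 0.2806 S → |Z| = 1/|Y| = 3.563 Ω, ∠Z = −∠Y = 58.40°
cos φ = cos(58.40°) = 0.5240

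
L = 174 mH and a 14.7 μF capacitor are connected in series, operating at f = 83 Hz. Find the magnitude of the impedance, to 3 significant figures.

39.7 Ω

ω = 2πf = 521.5 rad/s
X_L = ωL = 90.7 Ω
X_C = 1/(ωC) = 130 Ω
Net reactance X = X_L − X_C = -39.7 Ω
Z = − j39.7 Ω
|Z| = √(0² + 39.7²) = 39.7 Ω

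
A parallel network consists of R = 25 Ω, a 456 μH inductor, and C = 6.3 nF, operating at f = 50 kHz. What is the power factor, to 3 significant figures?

0.992

ω = 2πf = 314200 rad/s
X_L = ωL = 143 Ω
X_C = 1/(ωC) = 505 Ω
Parallel: admittances add. Y = 1/R + 1/(jωL) + jωC
Y = (0.0400 − j0.00500) S
|Y| = 0.0403 S → |Z| = 1/|Y| = 24.8 Ω, ∠Z = −∠Y = 7.13°
cos φ = cos(7.13°) = 0.992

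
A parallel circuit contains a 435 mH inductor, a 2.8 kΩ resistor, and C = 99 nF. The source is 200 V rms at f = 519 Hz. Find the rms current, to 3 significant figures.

105 mA

ω = 2πf = 3261 rad/s
X_L = ωL = 1420 Ω
X_C = 1/(ωC) = 3100 Ω
Parallel: admittances add. Y = 1/R + 1/(jωL) + jωC
Y = (0.000357 − j0.000382) S
|Y| = 0.000523 S → |Z| = 1/|Y| = 1910 Ω, ∠Z = −∠Y = 46.9°
I = V/|Z| = 200/1910 = 105 mA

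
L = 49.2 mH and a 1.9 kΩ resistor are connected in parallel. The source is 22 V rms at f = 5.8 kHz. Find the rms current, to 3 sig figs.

16.9 mA

ω = 2πf = 36440 rad/s
X_L = ωL = 1790 Ω
Parallel: admittances add. Y = 1/R + 1/(jωL)
Y = (0.000526 − j0.000558) S
|Y| = 0.000767 S → |Z| = 1/|Y| = 1300 Ω, ∠Z = −∠Y = 46.7°
I = V/|Z| = 22/1300 = 16.9 mA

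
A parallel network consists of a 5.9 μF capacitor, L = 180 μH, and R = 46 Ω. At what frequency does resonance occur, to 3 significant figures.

4.88 kHz

ω₀ = 1/√(LC) = 1/√(0.00018 × 5.9e-06) = 30690 rad/s
f₀ = ω₀/(2π) = 4.88 kHz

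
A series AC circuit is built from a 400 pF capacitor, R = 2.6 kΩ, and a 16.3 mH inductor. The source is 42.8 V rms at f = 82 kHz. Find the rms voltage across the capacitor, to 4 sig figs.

47.23 V

ω = 2πf = 515200 rad/s
X_L = ωL = 8398 Ω
X_C = 1/(ωC) = 4852 Ω
Net reactance X = X_L − X_C = 3546 Ω
Z = 2600 + j3546 Ω
|Z| = √(2600² + 3546²) = 4397 Ω
I = V/|Z| = 9.734 mA
V_C = I·|Z_C| = 0.009734 × 4852 = 47.23 V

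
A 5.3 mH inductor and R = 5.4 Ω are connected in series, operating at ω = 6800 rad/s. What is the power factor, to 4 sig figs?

X_L = ωL = 36.04 Ω
Z = 5.400 + j36.04 Ω
|Z| = √(5.400² + 36.04²) = 36.44 Ω
∠Z = arctan(36.04/5.400) = 81.48°
cos φ = cos(81.48°) = 0.1482

0.1482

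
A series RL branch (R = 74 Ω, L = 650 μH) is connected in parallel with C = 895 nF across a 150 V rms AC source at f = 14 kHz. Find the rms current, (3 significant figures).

10.9 A

ω = 2πf = 87960 rad/s
X_L = ωL = 57.2 Ω
X_C = 1/(ωC) = 12.7 Ω
Branch 1 (R+jX_L): Z₁ = 74.0 + j57.2 Ω, |Z₁| = 93.5 Ω
Branch 2 (−jX_C): Z₂ = −j12.7 Ω
Parallel: Z = Z₁Z₂/(Z₁+Z₂), |Z| = 13.8 Ω, ∠Z = -83.3°
I = V/|Z| = 150/13.8 = 10.9 A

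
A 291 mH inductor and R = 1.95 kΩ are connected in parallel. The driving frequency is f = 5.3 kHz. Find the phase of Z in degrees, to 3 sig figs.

ω = 2πf = 33300 rad/s
X_L = ωL = 9690 Ω
Parallel: admittances add. Y = 1/R + 1/(jωL)
Y = (0.000513 − j0.000103) S
|Y| = 0.000523 S → |Z| = 1/|Y| = 1910 Ω, ∠Z = −∠Y = 11.4°

11.4°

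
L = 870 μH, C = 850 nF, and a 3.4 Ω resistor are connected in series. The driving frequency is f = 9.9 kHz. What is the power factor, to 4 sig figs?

ω = 2πf = 62200 rad/s
X_L = ωL = 54.12 Ω
X_C = 1/(ωC) = 18.91 Ω
Net reactance X = X_L − X_C = 35.20 Ω
Z = 3.400 + j35.20 Ω
|Z| = √(3.400² + 35.20²) = 35.37 Ω
∠Z = arctan(35.20/3.400) = 84.48°
cos φ = cos(84.48°) = 0.09613

0.09613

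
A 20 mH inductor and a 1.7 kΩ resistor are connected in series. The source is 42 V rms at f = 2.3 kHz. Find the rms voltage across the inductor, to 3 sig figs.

7.04 V

ω = 2πf = 14450 rad/s
X_L = ωL = 289 Ω
Z = 1700 + j289 Ω
|Z| = √(1700² + 289²) = 1720 Ω
I = V/|Z| = 24.4 mA
V_L = I·|Z_L| = 0.0244 × 289 = 7.04 V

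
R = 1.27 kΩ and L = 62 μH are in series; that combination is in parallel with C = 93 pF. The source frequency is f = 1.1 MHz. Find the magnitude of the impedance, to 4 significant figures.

1228 Ω

ω = 2πf = 6.912e+06 rad/s
X_L = ωL = 428.5 Ω
X_C = 1/(ωC) = 1556 Ω
Branch 1 (R+jX_L): Z₁ = 1270 + j428.5 Ω, |Z₁| = 1340 Ω
Branch 2 (−jX_C): Z₂ = −j1556 Ω
Parallel: Z = Z₁Z₂/(Z₁+Z₂), |Z| = 1228 Ω, ∠Z = -29.76°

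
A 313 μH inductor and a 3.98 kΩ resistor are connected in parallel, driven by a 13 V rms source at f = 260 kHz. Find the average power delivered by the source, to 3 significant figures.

42.5 mW

ω = 2πf = 1.634e+06 rad/s
X_L = ωL = 511 Ω
Parallel: admittances add. Y = 1/R + 1/(jωL)
Y = (0.000251 − j0.00196) S
|Y| = 0.00197 S → |Z| = 1/|Y| = 507 Ω, ∠Z = −∠Y = 82.7°
I = V/|Z| = 25.6 mA
P = VI cos φ = 13 × 0.0256 × cos(82.7°) = 42.5 mW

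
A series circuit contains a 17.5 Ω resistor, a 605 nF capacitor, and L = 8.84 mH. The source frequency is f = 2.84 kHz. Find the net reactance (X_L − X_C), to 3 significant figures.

ω = 2πf = 17840 rad/s
X_L = ωL = 158 Ω
X_C = 1/(ωC) = 92.6 Ω
X = 158 − 92.6 = 65.1 Ω

65.1 Ω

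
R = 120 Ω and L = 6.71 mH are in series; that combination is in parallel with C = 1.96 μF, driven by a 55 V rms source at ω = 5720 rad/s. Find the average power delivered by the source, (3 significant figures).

X_L = ωL = 38.4 Ω
X_C = 1/(ωC) = 89.2 Ω
Branch 1 (R+jX_L): Z₁ = 120 + j38.4 Ω, |Z₁| = 126 Ω
Branch 2 (−jX_C): Z₂ = −j89.2 Ω
Parallel: Z = Z₁Z₂/(Z₁+Z₂), |Z| = 86.2 Ω, ∠Z = -49.3°
I = V/|Z| = 638 mA
P = VI cos φ = 55 × 0.638 × cos(-49.3°) = 22.9 W

22.9 W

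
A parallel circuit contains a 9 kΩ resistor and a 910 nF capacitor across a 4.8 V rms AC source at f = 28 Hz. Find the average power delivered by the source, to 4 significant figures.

2.560 mW

ω = 2πf = 175.9 rad/s
X_C = 1/(ωC) = 6246 Ω
Parallel: admittances add. Y = 1/R + jωC
Y = (0.0001111 + j0.0001601) S
|Y| = 0.0001949 S → |Z| = 1/|Y| = 5131 Ω, ∠Z = −∠Y = -55.24°
I = V/|Z| = 935.4 μA
P = VI cos φ = 4.8 × 0.0009354 × cos(-55.24°) = 2.560 mW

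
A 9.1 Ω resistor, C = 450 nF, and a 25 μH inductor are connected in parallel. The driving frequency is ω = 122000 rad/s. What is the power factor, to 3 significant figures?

X_L = ωL = 3.05 Ω
X_C = 1/(ωC) = 18.2 Ω
Parallel: admittances add. Y = 1/R + 1/(jωL) + jωC
Y = (0.110 − j0.273) S
|Y| = 0.294 S → |Z| = 1/|Y| = 3.40 Ω, ∠Z = −∠Y = 68.1°
cos φ = cos(68.1°) = 0.373

0.373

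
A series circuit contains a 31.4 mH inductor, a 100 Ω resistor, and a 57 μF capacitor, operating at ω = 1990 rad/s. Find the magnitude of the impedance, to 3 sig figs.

X_L = ωL = 62.5 Ω
X_C = 1/(ωC) = 8.82 Ω
Net reactance X = X_L − X_C = 53.7 Ω
Z = 100 + j53.7 Ω
|Z| = √(100² + 53.7²) = 113 Ω

113 Ω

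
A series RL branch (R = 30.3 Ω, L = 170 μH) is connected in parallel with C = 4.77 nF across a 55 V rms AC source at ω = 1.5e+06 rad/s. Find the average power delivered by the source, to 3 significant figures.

1.39 W

X_L = ωL = 255 Ω
X_C = 1/(ωC) = 140 Ω
Branch 1 (R+jX_L): Z₁ = 30.3 + j255 Ω, |Z₁| = 257 Ω
Branch 2 (−jX_C): Z₂ = −j140 Ω
Parallel: Z = Z₁Z₂/(Z₁+Z₂), |Z| = 301 Ω, ∠Z = -82.0°
I = V/|Z| = 183 mA
P = VI cos φ = 55 × 0.183 × cos(-82.0°) = 1.39 W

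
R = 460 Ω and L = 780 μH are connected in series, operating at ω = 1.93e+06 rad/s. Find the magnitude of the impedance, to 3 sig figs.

X_L = ωL = 1510 Ω
Z = 460 + j1510 Ω
|Z| = √(460² + 1510²) = 1570 Ω

1570 Ω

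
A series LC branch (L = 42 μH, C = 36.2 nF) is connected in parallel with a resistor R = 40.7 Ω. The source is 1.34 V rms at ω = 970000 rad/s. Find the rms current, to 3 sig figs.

X_L = ωL = 40.7 Ω
X_C = 1/(ωC) = 28.5 Ω
Branch 1: Z₁ = R = 40.7 Ω
Branch 2 (series LC): Z₂ = j(X_L − X_C) = j12.3 Ω
Parallel: Z = Z₁Z₂/(Z₁+Z₂), |Z| = 11.7 Ω, ∠Z = 73.2°
I = V/|Z| = 1.34/11.7 = 114 mA

114 mA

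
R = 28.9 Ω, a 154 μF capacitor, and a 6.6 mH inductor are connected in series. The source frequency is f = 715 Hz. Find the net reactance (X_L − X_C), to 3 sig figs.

28.2 Ω

ω = 2πf = 4492 rad/s
X_L = ωL = 29.7 Ω
X_C = 1/(ωC) = 1.45 Ω
X = 29.7 − 1.45 = 28.2 Ω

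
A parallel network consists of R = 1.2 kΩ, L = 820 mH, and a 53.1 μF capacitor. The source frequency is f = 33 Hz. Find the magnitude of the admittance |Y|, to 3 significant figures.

ω = 2πf = 207.3 rad/s
X_L = ωL = 170 Ω
X_C = 1/(ωC) = 90.8 Ω
Parallel: admittances add. Y = 1/R + 1/(jωL) + jωC
Y = (0.000833 + j0.00513) S
|Y| = 0.00520 S → |Z| = 1/|Y| = 192 Ω, ∠Z = −∠Y = -80.8°

5.20 mS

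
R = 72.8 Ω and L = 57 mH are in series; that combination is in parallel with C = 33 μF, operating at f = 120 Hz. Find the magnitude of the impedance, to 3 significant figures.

ω = 2πf = 754.0 rad/s
X_L = ωL = 43.0 Ω
X_C = 1/(ωC) = 40.2 Ω
Branch 1 (R+jX_L): Z₁ = 72.8 + j43.0 Ω, |Z₁| = 84.5 Ω
Branch 2 (−jX_C): Z₂ = −j40.2 Ω
Parallel: Z = Z₁Z₂/(Z₁+Z₂), |Z| = 46.6 Ω, ∠Z = -61.6°

46.6 Ω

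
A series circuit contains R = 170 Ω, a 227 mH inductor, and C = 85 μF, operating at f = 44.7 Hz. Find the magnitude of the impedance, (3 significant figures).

ω = 2πf = 280.9 rad/s
X_L = ωL = 63.8 Ω
X_C = 1/(ωC) = 41.9 Ω
Net reactance X = X_L − X_C = 21.9 Ω
Z = 170 + j21.9 Ω
|Z| = √(170² + 21.9²) = 171 Ω

171 Ω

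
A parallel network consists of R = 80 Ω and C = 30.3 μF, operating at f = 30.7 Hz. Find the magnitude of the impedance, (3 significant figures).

ω = 2πf = 192.9 rad/s
X_C = 1/(ωC) = 171 Ω
Parallel: admittances add. Y = 1/R + jωC
Y = (0.0125 + j0.00584) S
|Y| = 0.0138 S → |Z| = 1/|Y| = 72.5 Ω, ∠Z = −∠Y = -25.1°

72.5 Ω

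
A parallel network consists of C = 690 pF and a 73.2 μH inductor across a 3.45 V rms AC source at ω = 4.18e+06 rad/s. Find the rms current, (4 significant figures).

X_L = ωL = 306.0 Ω
X_C = 1/(ωC) = 346.7 Ω
Parallel: admittances add. Y = 1/(jωL) + jωC
Y = (0 − j0.0003840) S
|Y| = 0.0003840 S → |Z| = 1/|Y| = 2604 Ω, ∠Z = −∠Y = 90.00°
I = V/|Z| = 3.45/2604 = 1.325 mA

1.325 mA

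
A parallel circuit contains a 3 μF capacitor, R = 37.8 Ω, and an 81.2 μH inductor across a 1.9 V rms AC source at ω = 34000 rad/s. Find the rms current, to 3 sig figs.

X_L = ωL = 2.76 Ω
X_C = 1/(ωC) = 9.80 Ω
Parallel: admittances add. Y = 1/R + 1/(jωL) + jωC
Y = (0.0265 − j0.260) S
|Y| = 0.262 S → |Z| = 1/|Y| = 3.82 Ω, ∠Z = −∠Y = 84.2°
I = V/|Z| = 1.9/3.82 = 497 mA

497 mA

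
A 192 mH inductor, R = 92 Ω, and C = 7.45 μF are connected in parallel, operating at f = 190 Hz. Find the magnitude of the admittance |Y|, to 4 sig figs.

11.78 mS

ω = 2πf = 1194 rad/s
X_L = ωL = 229.2 Ω
X_C = 1/(ωC) = 112.4 Ω
Parallel: admittances add. Y = 1/R + 1/(jωL) + jωC
Y = (0.01087 + j0.004531) S
|Y| = 0.01178 S → |Z| = 1/|Y| = 84.92 Ω, ∠Z = −∠Y = -22.63°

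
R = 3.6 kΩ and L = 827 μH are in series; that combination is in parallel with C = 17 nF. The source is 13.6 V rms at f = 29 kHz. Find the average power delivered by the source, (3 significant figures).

ω = 2πf = 182200 rad/s
X_L = ωL = 151 Ω
X_C = 1/(ωC) = 323 Ω
Branch 1 (R+jX_L): Z₁ = 3600 + j151 Ω, |Z₁| = 3600 Ω
Branch 2 (−jX_C): Z₂ = −j323 Ω
Parallel: Z = Z₁Z₂/(Z₁+Z₂), |Z| = 323 Ω, ∠Z = -84.9°
I = V/|Z| = 42.1 mA
P = VI cos φ = 13.6 × 0.0421 × cos(-84.9°) = 51.3 mW

51.3 mW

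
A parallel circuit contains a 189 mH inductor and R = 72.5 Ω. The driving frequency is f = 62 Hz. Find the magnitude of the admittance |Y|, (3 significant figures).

ω = 2πf = 389.6 rad/s
X_L = ωL = 73.6 Ω
Parallel: admittances add. Y = 1/R + 1/(jωL)
Y = (0.0138 − j0.0136) S
|Y| = 0.0194 S → |Z| = 1/|Y| = 51.7 Ω, ∠Z = −∠Y = 44.6°

19.4 mS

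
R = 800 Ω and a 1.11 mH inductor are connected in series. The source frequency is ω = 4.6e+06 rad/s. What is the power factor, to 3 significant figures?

0.155

X_L = ωL = 5110 Ω
Z = 800 + j5110 Ω
|Z| = √(800² + 5110²) = 5170 Ω
∠Z = arctan(5110/800) = 81.1°
cos φ = cos(81.1°) = 0.155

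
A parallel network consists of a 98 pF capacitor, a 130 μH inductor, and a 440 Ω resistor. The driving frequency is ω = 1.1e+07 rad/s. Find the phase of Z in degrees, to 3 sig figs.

-9.46°

X_L = ωL = 1430 Ω
X_C = 1/(ωC) = 928 Ω
Parallel: admittances add. Y = 1/R + 1/(jωL) + jωC
Y = (0.00227 + j0.000379) S
|Y| = 0.00230 S → |Z| = 1/|Y| = 434 Ω, ∠Z = −∠Y = -9.46°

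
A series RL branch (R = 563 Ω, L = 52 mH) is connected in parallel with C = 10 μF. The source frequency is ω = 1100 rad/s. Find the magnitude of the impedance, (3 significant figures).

X_L = ωL = 57.2 Ω
X_C = 1/(ωC) = 90.9 Ω
Branch 1 (R+jX_L): Z₁ = 563 + j57.2 Ω, |Z₁| = 566 Ω
Branch 2 (−jX_C): Z₂ = −j90.9 Ω
Parallel: Z = Z₁Z₂/(Z₁+Z₂), |Z| = 91.2 Ω, ∠Z = -80.8°

91.2 Ω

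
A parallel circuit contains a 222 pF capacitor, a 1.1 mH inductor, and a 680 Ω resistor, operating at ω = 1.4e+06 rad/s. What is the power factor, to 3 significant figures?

X_L = ωL = 1540 Ω
X_C = 1/(ωC) = 3220 Ω
Parallel: admittances add. Y = 1/R + 1/(jωL) + jωC
Y = (0.00147 − j0.000339) S
|Y| = 0.00151 S → |Z| = 1/|Y| = 663 Ω, ∠Z = −∠Y = 13.0°
cos φ = cos(13.0°) = 0.975

0.975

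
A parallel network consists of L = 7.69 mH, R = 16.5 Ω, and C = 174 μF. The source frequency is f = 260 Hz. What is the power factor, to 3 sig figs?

0.284

ω = 2πf = 1634 rad/s
X_L = ωL = 12.6 Ω
X_C = 1/(ωC) = 3.52 Ω
Parallel: admittances add. Y = 1/R + 1/(jωL) + jωC
Y = (0.0606 + j0.205) S
|Y| = 0.213 S → |Z| = 1/|Y| = 4.69 Ω, ∠Z = −∠Y = -73.5°
cos φ = cos(-73.5°) = 0.284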